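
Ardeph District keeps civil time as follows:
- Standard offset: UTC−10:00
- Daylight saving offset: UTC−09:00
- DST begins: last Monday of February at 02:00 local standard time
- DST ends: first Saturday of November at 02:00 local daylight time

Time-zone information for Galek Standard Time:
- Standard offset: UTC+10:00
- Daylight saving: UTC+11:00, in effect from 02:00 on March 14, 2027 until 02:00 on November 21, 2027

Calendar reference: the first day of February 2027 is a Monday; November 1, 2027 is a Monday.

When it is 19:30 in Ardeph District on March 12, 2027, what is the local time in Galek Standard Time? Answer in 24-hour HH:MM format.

1 February 2027 is a Monday, so Mondays fall on 1, 8, 15, 22; the last is February 22.
1 November 2027 is a Monday, so the first Saturday is November 6.
Daylight saving runs 22 February – 6 November; March 12, 2027 is inside that window, so Ardeph District is at UTC−09:00.
19:30 Ardeph District + 9h = 04:30 UTC (rolling into the next day, 13 March 2027).
At the standard offset (UTC+10:00), 04:30 UTC + 10h = 14:30 Galek Standard Time standard time.
The standard-time date in Galek Standard Time, March 13, 2027, is outside the daylight-saving period (14 March – 21 November), so Galek Standard Time is on standard time, UTC+10:00.
04:30 UTC + 10h = 14:30 Galek Standard Time.

14:30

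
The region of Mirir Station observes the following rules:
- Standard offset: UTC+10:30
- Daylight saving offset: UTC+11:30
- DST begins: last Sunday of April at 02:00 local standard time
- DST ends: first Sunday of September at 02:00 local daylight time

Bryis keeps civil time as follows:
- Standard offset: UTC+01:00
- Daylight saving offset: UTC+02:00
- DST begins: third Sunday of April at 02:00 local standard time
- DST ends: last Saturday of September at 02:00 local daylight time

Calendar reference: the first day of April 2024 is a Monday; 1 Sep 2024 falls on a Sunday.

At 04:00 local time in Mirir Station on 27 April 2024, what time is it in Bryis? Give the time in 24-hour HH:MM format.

19:30

1 April 2024 is a Monday, so Sundays fall on 7, 14, 21, 28; the last is April 28.
1 September 2024 is a Sunday, so the first Sunday is September 1.
27 April 2024 does not fall between 28 April and 1 September, so daylight saving is not in effect and Mirir Station is at UTC+10:30.
04:00 Mirir Station − 10h30m = 17:30 UTC (rolling into the previous day, 26 April 2024).
1 April 2024 is a Monday, so the first Sunday is April 7 and the third is April 21.
1 September 2024 is a Sunday, so Saturdays fall on 7, 14, 21, 28; the last is September 28.
At the standard offset (UTC+01:00), 17:30 UTC + 1h = 18:30 Bryis standard time.
The standard-time date in Bryis, 26 April 2024, falls between 21 April and 28 September, so daylight saving is in effect and Bryis is at UTC+02:00.
17:30 UTC + 2h = 19:30 Bryis.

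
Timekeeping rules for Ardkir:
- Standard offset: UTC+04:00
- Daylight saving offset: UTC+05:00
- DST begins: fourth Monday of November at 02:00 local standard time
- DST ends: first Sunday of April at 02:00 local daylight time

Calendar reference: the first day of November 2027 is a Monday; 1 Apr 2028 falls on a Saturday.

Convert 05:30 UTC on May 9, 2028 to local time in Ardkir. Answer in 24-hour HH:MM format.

1 November 2027 is a Monday, so the first Monday is November 1 and the fourth is November 22.
1 April 2028 is a Saturday, so the first Sunday is April 2.
At the standard offset (UTC+04:00), 05:30 UTC + 4h = 09:30 Ardkir standard time.
The standard-time date in Ardkir, May 9, 2028, does not fall between 22 November 2027 and 2 April 2028, so daylight saving is not in effect and Ardkir is at UTC+04:00.
05:30 UTC + 4h = 09:30 local.

09:30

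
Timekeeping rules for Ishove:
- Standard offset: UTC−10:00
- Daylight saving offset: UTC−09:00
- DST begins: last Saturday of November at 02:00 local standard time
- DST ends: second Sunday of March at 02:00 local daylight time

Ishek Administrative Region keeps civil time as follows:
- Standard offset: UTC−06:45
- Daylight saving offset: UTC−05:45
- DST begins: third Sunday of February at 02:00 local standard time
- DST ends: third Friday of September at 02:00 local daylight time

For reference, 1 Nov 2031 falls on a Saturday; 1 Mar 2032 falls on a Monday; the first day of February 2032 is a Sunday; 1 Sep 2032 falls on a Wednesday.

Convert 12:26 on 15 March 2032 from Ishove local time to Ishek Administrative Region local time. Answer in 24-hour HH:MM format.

16:41

1 November 2031 is a Saturday, so Saturdays fall on 1, 8, 15, 22, 29; the last is November 29.
1 March 2032 is a Monday, so the first Sunday is March 7 and the second is March 14.
15 March 2032 does not fall between 29 November 2031 and 14 March 2032, so daylight saving is not in effect and Ishove is at UTC−10:00.
12:26 Ishove + 10h = 22:26 UTC.
1 February 2032 is a Sunday, so the first Sunday is February 1 and the third is February 15.
1 September 2032 is a Wednesday, so the first Friday is September 3 and the third is September 17.
At the standard offset (UTC−06:45), 22:26 UTC − 6h45m = 15:41 Ishek Administrative Region standard time.
Daylight saving runs 15 February – 17 September; the standard-time date in Ishek Administrative Region, 15 March 2032, is inside that window, so Ishek Administrative Region is at UTC−05:45.
22:26 UTC − 5h45m = 16:41 Ishek Administrative Region.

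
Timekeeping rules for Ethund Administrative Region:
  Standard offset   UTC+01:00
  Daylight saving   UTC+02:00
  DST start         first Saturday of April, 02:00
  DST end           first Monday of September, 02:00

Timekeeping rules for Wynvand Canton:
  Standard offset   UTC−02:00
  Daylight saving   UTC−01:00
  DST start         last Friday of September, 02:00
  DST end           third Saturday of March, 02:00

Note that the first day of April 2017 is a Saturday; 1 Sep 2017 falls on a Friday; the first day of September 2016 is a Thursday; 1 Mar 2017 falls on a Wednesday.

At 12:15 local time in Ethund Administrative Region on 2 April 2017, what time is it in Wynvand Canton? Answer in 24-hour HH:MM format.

08:15

1 April 2017 is a Saturday, so the first Saturday is April 1.
1 September 2017 is a Friday, so the first Monday is September 4.
Daylight saving runs 1 April – 4 September; 2 April 2017 is inside that window, so Ethund Administrative Region is at UTC+02:00.
12:15 Ethund Administrative Region − 2h = 10:15 UTC.
1 September 2016 is a Thursday, so Fridays fall on 2, 9, 16, 23, 30; the last is September 30.
1 March 2017 is a Wednesday, so the first Saturday is March 4 and the third is March 18.
At the standard offset (UTC−02:00), 10:15 UTC − 2h = 08:15 Wynvand Canton standard time.
The standard-time date in Wynvand Canton, 2 April 2017, does not fall between 30 September 2016 and 18 March 2017, so daylight saving is not in effect and Wynvand Canton is at UTC−02:00.
10:15 UTC − 2h = 08:15 Wynvand Canton.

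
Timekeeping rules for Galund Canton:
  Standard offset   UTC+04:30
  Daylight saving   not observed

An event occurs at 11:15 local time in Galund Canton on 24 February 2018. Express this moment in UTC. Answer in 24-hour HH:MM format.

06:45

Galund Canton stays on UTC+04:30 all year.
11:15 local − 4h30m = 06:45 UTC.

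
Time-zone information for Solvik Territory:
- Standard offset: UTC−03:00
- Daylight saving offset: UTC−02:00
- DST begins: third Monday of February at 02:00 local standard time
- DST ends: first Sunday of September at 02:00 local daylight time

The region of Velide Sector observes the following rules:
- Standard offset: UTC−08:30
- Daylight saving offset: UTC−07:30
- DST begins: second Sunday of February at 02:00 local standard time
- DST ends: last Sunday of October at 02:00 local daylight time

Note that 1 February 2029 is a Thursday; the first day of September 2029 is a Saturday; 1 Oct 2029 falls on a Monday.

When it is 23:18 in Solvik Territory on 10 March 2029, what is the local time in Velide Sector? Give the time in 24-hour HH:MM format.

17:48

1 February 2029 is a Thursday, so the first Monday is February 5 and the third is February 19.
1 September 2029 is a Saturday, so the first Sunday is September 2.
Daylight saving runs 19 February – 2 September; 10 March 2029 is inside that window, so Solvik Territory is at UTC−02:00.
23:18 Solvik Territory + 2h = 01:18 UTC (rolling into the next day, 11 March 2029).
1 February 2029 is a Thursday, so the first Sunday is February 4 and the second is February 11.
1 October 2029 is a Monday, so Sundays fall on 7, 14, 21, 28; the last is October 28.
At the standard offset (UTC−08:30), 01:18 UTC − 8h30m = 16:48 Velide Sector standard time (rolling into the previous day, 10 March 2029).
The standard-time date in Velide Sector, 10 March 2029, lies within the daylight-saving period (11 February – 28 October), so Velide Sector is on daylight time, UTC−07:30.
01:18 UTC − 7h30m = 17:48 Velide Sector (rolling into the previous day, 10 March 2029).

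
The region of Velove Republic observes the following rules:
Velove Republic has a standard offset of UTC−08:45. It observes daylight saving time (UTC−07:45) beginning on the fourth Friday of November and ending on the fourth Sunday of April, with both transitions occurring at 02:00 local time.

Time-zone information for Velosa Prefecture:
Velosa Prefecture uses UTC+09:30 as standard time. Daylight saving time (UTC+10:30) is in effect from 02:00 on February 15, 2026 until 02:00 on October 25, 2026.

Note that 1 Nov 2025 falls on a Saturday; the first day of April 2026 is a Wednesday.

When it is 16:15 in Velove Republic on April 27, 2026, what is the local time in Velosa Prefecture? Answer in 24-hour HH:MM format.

1 November 2025 is a Saturday, so the first Friday is November 7 and the fourth is November 28.
1 April 2026 is a Wednesday, so the first Sunday is April 5 and the fourth is April 26.
Daylight saving runs 28 November 2025 – 26 April 2026; April 27, 2026 is outside that window, so Velove Republic is on standard time at UTC−08:45.
16:15 Velove Republic + 8h45m = 01:00 UTC (rolling into the next day, 28 April 2026).
At the standard offset (UTC+09:30), 01:00 UTC + 9h30m = 10:30 Velosa Prefecture standard time.
The standard-time date in Velosa Prefecture, April 28, 2026, lies within the daylight-saving period (15 February – 25 October), so Velosa Prefecture is on daylight time, UTC+10:30.
01:00 UTC + 10h30m = 11:30 Velosa Prefecture.

11:30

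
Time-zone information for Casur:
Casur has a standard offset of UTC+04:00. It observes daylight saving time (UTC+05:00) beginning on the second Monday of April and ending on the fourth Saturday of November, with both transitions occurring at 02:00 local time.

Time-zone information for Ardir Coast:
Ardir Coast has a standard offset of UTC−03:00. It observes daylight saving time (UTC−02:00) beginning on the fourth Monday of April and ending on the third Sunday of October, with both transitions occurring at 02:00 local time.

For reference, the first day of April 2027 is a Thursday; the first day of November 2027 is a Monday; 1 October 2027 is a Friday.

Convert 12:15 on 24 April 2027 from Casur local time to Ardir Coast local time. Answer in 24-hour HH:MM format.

1 April 2027 is a Thursday, so the first Monday is April 5 and the second is April 12.
1 November 2027 is a Monday, so the first Saturday is November 6 and the fourth is November 27.
24 April 2027 lies within the daylight-saving period (12 April – 27 November), so Casur is on daylight time, UTC+05:00.
12:15 Casur − 5h = 07:15 UTC.
1 April 2027 is a Thursday, so the first Monday is April 5 and the fourth is April 26.
1 October 2027 is a Friday, so the first Sunday is October 3 and the third is October 17.
At the standard offset (UTC−03:00), 07:15 UTC − 3h = 04:15 Ardir Coast standard time.
The standard-time date in Ardir Coast, 24 April 2027, does not fall between 26 April and 17 October, so daylight saving is not in effect and Ardir Coast is at UTC−03:00.
07:15 UTC − 3h = 04:15 Ardir Coast.

04:15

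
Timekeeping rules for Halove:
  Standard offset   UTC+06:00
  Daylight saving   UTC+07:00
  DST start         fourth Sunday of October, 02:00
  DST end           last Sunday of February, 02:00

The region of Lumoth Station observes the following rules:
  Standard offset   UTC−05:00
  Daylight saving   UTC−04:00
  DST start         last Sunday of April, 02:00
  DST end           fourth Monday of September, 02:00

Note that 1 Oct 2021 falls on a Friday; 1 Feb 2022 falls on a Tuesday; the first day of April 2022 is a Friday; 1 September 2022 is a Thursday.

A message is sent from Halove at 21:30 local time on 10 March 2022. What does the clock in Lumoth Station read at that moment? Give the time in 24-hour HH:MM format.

10:30

1 October 2021 is a Friday, so the first Sunday is October 3 and the fourth is October 24.
1 February 2022 is a Tuesday, so Sundays fall on 6, 13, 20, 27; the last is February 27.
10 March 2022 does not fall between 24 October 2021 and 27 February 2022, so daylight saving is not in effect and Halove is at UTC+06:00.
21:30 Halove − 6h = 15:30 UTC.
1 April 2022 is a Friday, so Sundays fall on 3, 10, 17, 24; the last is April 24.
1 September 2022 is a Thursday, so the first Monday is September 5 and the fourth is September 26.
At the standard offset (UTC−05:00), 15:30 UTC − 5h = 10:30 Lumoth Station standard time.
The standard-time date in Lumoth Station, 10 March 2022, is outside the daylight-saving period (24 April – 26 September), so Lumoth Station is on standard time, UTC−05:00.
15:30 UTC − 5h = 10:30 Lumoth Station.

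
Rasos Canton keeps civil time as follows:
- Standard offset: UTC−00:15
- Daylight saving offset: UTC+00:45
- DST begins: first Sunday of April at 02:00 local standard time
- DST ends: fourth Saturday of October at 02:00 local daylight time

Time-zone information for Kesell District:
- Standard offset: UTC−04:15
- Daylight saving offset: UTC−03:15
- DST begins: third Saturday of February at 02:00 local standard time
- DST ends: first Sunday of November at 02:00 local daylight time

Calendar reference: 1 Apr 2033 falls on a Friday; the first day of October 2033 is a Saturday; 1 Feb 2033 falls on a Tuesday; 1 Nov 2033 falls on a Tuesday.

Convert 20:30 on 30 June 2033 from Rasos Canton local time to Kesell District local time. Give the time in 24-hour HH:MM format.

16:30

1 April 2033 is a Friday, so the first Sunday is April 3.
1 October 2033 is a Saturday, so the first Saturday is October 1 and the fourth is October 22.
Daylight saving runs 3 April – 22 October; 30 June 2033 is inside that window, so Rasos Canton is at UTC+00:45.
20:30 Rasos Canton − 0h45m = 19:45 UTC.
1 February 2033 is a Tuesday, so the first Saturday is February 5 and the third is February 19.
1 November 2033 is a Tuesday, so the first Sunday is November 6.
At the standard offset (UTC−04:15), 19:45 UTC − 4h15m = 15:30 Kesell District standard time.
Daylight saving runs 19 February – 6 November; the standard-time date in Kesell District, 30 June 2033, is inside that window, so Kesell District is at UTC−03:15.
19:45 UTC − 3h15m = 16:30 Kesell District.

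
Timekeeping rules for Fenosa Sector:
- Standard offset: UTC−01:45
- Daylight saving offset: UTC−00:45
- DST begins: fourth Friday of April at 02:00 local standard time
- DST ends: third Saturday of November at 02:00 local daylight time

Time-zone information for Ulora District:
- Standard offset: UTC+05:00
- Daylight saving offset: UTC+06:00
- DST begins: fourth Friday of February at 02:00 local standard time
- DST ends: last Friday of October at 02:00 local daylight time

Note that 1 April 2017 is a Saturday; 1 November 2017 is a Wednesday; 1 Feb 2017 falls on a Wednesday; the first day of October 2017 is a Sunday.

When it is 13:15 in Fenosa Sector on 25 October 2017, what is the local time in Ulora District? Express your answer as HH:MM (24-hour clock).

1 April 2017 is a Saturday, so the first Friday is April 7 and the fourth is April 28.
1 November 2017 is a Wednesday, so the first Saturday is November 4 and the third is November 18.
25 October 2017 falls between 28 April and 18 November, so daylight saving is in effect and Fenosa Sector is at UTC−00:45.
13:15 Fenosa Sector + 0h45m = 14:00 UTC.
1 February 2017 is a Wednesday, so the first Friday is February 3 and the fourth is February 24.
1 October 2017 is a Sunday, so Fridays fall on 6, 13, 20, 27; the last is October 27.
At the standard offset (UTC+05:00), 14:00 UTC + 5h = 19:00 Ulora District standard time.
The standard-time date in Ulora District, 25 October 2017, lies within the daylight-saving period (24 February – 27 October), so Ulora District is on daylight time, UTC+06:00.
14:00 UTC + 6h = 20:00 Ulora District.

20:00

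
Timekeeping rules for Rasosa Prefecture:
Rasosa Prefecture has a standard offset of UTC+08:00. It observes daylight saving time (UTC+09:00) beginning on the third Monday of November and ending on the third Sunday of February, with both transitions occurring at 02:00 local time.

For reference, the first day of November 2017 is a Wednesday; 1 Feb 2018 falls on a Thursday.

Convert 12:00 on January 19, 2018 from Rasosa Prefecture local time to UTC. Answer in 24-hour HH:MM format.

03:00

1 November 2017 is a Wednesday, so the first Monday is November 6 and the third is November 20.
1 February 2018 is a Thursday, so the first Sunday is February 4 and the third is February 18.
January 19, 2018 falls between 20 November 2017 and 18 February 2018, so daylight saving is in effect and Rasosa Prefecture is at UTC+09:00.
12:00 local − 9h = 03:00 UTC.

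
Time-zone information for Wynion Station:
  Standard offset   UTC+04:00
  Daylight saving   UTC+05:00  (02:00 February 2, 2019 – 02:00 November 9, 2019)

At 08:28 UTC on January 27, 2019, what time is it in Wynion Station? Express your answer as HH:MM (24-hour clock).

12:28

At the standard offset (UTC+04:00), 08:28 UTC + 4h = 12:28 Wynion Station standard time.
Daylight saving runs 2 February – 9 November; the standard-time date in Wynion Station, January 27, 2019, is outside that window, so Wynion Station is on standard time at UTC+04:00.
08:28 UTC + 4h = 12:28 local.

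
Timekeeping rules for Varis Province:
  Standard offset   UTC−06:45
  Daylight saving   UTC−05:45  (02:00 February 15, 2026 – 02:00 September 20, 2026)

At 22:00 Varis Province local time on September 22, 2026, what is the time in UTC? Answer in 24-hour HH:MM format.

04:45

September 22, 2026 does not fall between 15 February and 20 September, so daylight saving is not in effect and Varis Province is at UTC−06:45.
22:00 local + 6h45m = 04:45 UTC (rolling into the next day, 23 September 2026).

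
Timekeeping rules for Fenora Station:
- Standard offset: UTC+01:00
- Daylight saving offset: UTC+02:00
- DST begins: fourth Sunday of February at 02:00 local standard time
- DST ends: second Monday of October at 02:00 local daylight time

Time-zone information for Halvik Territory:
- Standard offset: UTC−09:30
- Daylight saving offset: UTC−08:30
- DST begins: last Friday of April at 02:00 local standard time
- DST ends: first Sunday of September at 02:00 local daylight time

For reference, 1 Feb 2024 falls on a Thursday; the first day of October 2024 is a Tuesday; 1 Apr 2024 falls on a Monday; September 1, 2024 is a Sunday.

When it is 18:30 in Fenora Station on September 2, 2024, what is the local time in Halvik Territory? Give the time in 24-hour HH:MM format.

07:00

1 February 2024 is a Thursday, so the first Sunday is February 4 and the fourth is February 25.
1 October 2024 is a Tuesday, so the first Monday is October 7 and the second is October 14.
Daylight saving runs 25 February – 14 October; September 2, 2024 is inside that window, so Fenora Station is at UTC+02:00.
18:30 Fenora Station − 2h = 16:30 UTC.
1 April 2024 is a Monday, so Fridays fall on 5, 12, 19, 26; the last is April 26.
1 September 2024 is a Sunday, so the first Sunday is September 1.
At the standard offset (UTC−09:30), 16:30 UTC − 9h30m = 07:00 Halvik Territory standard time.
The standard-time date in Halvik Territory, September 2, 2024, is outside the daylight-saving period (26 April – 1 September), so Halvik Territory is on standard time, UTC−09:30.
16:30 UTC − 9h30m = 07:00 Halvik Territory.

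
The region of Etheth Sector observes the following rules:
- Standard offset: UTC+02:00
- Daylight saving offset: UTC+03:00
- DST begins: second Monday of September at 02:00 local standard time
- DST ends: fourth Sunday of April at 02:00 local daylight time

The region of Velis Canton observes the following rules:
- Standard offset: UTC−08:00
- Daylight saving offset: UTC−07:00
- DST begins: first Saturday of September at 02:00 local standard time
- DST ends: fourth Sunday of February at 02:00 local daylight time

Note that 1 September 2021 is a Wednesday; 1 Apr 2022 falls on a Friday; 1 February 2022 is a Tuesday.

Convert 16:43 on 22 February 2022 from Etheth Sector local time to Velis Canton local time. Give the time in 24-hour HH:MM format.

1 September 2021 is a Wednesday, so the first Monday is September 6 and the second is September 13.
1 April 2022 is a Friday, so the first Sunday is April 3 and the fourth is April 24.
Daylight saving runs 13 September 2021 – 24 April 2022; 22 February 2022 is inside that window, so Etheth Sector is at UTC+03:00.
16:43 Etheth Sector − 3h = 13:43 UTC.
1 September 2021 is a Wednesday, so the first Saturday is September 4.
1 February 2022 is a Tuesday, so the first Sunday is February 6 and the fourth is February 27.
At the standard offset (UTC−08:00), 13:43 UTC − 8h = 05:43 Velis Canton standard time.
The standard-time date in Velis Canton, 22 February 2022, falls between 4 September 2021 and 27 February 2022, so daylight saving is in effect and Velis Canton is at UTC−07:00.
13:43 UTC − 7h = 06:43 Velis Canton.

06:43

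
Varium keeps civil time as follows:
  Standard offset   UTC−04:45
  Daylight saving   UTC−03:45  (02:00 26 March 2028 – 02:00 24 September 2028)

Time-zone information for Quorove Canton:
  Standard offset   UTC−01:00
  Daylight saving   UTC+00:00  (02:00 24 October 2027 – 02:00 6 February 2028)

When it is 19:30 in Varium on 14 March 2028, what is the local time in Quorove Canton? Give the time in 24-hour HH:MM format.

23:15

Daylight saving runs 26 March – 24 September; 14 March 2028 is outside that window, so Varium is on standard time at UTC−04:45.
19:30 Varium + 4h45m = 00:15 UTC (rolling into the next day, 15 March 2028).
At the standard offset (UTC−01:00), 00:15 UTC − 1h = 23:15 Quorove Canton standard time (rolling into the previous day, 14 March 2028).
The standard-time date in Quorove Canton, 14 March 2028, does not fall between 24 October 2027 and 6 February 2028, so daylight saving is not in effect and Quorove Canton is at UTC−01:00.
00:15 UTC − 1h = 23:15 Quorove Canton (rolling into the previous day, 14 March 2028).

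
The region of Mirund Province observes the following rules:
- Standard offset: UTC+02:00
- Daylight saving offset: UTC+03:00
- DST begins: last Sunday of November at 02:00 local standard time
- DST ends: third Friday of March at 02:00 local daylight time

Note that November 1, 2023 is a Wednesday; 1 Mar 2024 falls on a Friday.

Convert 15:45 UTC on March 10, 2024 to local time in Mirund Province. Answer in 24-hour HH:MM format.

18:45

1 November 2023 is a Wednesday, so Sundays fall on 5, 12, 19, 26; the last is November 26.
1 March 2024 is a Friday, so the first Friday is March 1 and the third is March 15.
At the standard offset (UTC+02:00), 15:45 UTC + 2h = 17:45 Mirund Province standard time.
The standard-time date in Mirund Province, March 10, 2024, falls between 26 November 2023 and 15 March 2024, so daylight saving is in effect and Mirund Province is at UTC+03:00.
15:45 UTC + 3h = 18:45 local.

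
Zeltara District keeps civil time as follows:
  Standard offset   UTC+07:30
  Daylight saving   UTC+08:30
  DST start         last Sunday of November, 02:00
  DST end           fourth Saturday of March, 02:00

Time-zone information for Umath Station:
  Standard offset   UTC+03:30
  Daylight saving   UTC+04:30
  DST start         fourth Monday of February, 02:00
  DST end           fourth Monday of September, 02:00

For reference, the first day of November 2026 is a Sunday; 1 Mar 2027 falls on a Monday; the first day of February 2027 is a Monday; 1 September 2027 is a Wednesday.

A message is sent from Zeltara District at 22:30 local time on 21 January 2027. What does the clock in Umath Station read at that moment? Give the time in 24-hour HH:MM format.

1 November 2026 is a Sunday, so Sundays fall on 1, 8, 15, 22, 29; the last is November 29.
1 March 2027 is a Monday, so the first Saturday is March 6 and the fourth is March 27.
Daylight saving runs 29 November 2026 – 27 March 2027; 21 January 2027 is inside that window, so Zeltara District is at UTC+08:30.
22:30 Zeltara District − 8h30m = 14:00 UTC.
1 February 2027 is a Monday, so the first Monday is February 1 and the fourth is February 22.
1 September 2027 is a Wednesday, so the first Monday is September 6 and the fourth is September 27.
At the standard offset (UTC+03:30), 14:00 UTC + 3h30m = 17:30 Umath Station standard time.
The standard-time date in Umath Station, 21 January 2027, does not fall between 22 February and 27 September, so daylight saving is not in effect and Umath Station is at UTC+03:30.
14:00 UTC + 3h30m = 17:30 Umath Station.

17:30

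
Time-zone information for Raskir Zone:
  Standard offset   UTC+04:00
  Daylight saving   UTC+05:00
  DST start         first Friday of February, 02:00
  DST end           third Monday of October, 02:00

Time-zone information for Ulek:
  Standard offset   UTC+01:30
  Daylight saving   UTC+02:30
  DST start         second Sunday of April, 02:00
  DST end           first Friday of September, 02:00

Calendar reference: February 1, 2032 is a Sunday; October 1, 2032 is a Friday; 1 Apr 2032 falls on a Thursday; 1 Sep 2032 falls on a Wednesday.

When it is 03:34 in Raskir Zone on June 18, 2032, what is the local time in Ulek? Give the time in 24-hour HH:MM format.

1 February 2032 is a Sunday, so the first Friday is February 6.
1 October 2032 is a Friday, so the first Monday is October 4 and the third is October 18.
June 18, 2032 falls between 6 February and 18 October, so daylight saving is in effect and Raskir Zone is at UTC+05:00.
03:34 Raskir Zone − 5h = 22:34 UTC (rolling into the previous day, 17 June 2032).
1 April 2032 is a Thursday, so the first Sunday is April 4 and the second is April 11.
1 September 2032 is a Wednesday, so the first Friday is September 3.
At the standard offset (UTC+01:30), 22:34 UTC + 1h30m = 00:04 Ulek standard time (rolling into the next day, 18 June 2032).
The standard-time date in Ulek, June 18, 2032, falls between 11 April and 3 September, so daylight saving is in effect and Ulek is at UTC+02:30.
22:34 UTC + 2h30m = 01:04 Ulek (rolling into the next day, 18 June 2032).

01:04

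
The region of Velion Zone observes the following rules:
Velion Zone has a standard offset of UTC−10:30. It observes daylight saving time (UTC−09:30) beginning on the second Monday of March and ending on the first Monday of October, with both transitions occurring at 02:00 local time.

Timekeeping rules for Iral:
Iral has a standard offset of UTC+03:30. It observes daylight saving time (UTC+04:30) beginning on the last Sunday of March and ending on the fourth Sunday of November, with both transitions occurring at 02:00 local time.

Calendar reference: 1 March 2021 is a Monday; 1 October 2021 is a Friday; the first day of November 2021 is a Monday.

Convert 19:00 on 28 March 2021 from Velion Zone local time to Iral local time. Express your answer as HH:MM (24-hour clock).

1 March 2021 is a Monday, so the first Monday is March 1 and the second is March 8.
1 October 2021 is a Friday, so the first Monday is October 4.
Daylight saving runs 8 March – 4 October; 28 March 2021 is inside that window, so Velion Zone is at UTC−09:30.
19:00 Velion Zone + 9h30m = 04:30 UTC (rolling into the next day, 29 March 2021).
1 March 2021 is a Monday, so Sundays fall on 7, 14, 21, 28; the last is March 28.
1 November 2021 is a Monday, so the first Sunday is November 7 and the fourth is November 28.
At the standard offset (UTC+03:30), 04:30 UTC + 3h30m = 08:00 Iral standard time.
The standard-time date in Iral, 29 March 2021, falls between 28 March and 28 November, so daylight saving is in effect and Iral is at UTC+04:30.
04:30 UTC + 4h30m = 09:00 Iral.

09:00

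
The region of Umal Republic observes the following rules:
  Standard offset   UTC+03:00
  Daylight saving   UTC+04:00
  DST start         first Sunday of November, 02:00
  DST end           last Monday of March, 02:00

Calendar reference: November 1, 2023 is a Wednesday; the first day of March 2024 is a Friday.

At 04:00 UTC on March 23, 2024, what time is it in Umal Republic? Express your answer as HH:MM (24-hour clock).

1 November 2023 is a Wednesday, so the first Sunday is November 5.
1 March 2024 is a Friday, so Mondays fall on 4, 11, 18, 25; the last is March 25.
At the standard offset (UTC+03:00), 04:00 UTC + 3h = 07:00 Umal Republic standard time.
Daylight saving runs 5 November 2023 – 25 March 2024; the standard-time date in Umal Republic, March 23, 2024, is inside that window, so Umal Republic is at UTC+04:00.
04:00 UTC + 4h = 08:00 local.

08:00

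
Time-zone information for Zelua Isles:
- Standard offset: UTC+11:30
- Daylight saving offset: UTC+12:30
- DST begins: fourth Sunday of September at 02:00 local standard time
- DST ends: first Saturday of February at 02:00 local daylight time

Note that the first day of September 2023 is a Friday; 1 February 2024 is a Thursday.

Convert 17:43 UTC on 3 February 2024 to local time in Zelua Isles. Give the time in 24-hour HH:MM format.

1 September 2023 is a Friday, so the first Sunday is September 3 and the fourth is September 24.
1 February 2024 is a Thursday, so the first Saturday is February 3.
At the standard offset (UTC+11:30), 17:43 UTC + 11h30m = 05:13 Zelua Isles standard time (rolling into the next day, 4 February 2024).
The standard-time date in Zelua Isles, 4 February 2024, does not fall between 24 September 2023 and 3 February 2024, so daylight saving is not in effect and Zelua Isles is at UTC+11:30.
17:43 UTC + 11h30m = 05:13 local (rolling into the next day, 4 February 2024).

05:13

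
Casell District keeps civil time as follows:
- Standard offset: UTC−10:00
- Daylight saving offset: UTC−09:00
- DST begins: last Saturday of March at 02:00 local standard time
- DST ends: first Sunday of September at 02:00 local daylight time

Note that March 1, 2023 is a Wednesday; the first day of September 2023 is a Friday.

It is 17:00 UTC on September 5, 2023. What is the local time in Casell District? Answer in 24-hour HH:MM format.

1 March 2023 is a Wednesday, so Saturdays fall on 4, 11, 18, 25; the last is March 25.
1 September 2023 is a Friday, so the first Sunday is September 3.
At the standard offset (UTC−10:00), 17:00 UTC − 10h = 07:00 Casell District standard time.
The standard-time date in Casell District, September 5, 2023, does not fall between 25 March and 3 September, so daylight saving is not in effect and Casell District is at UTC−10:00.
17:00 UTC − 10h = 07:00 local.

07:00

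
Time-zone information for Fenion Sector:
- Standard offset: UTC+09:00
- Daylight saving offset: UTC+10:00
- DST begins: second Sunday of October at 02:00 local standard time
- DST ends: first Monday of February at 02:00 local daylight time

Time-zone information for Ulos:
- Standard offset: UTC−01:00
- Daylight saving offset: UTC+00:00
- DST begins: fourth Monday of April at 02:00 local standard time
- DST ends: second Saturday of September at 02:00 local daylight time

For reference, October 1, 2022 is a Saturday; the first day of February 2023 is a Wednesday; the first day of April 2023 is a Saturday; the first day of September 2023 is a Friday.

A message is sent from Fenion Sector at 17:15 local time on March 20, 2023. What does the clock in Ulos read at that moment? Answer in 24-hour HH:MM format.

07:15

1 October 2022 is a Saturday, so the first Sunday is October 2 and the second is October 9.
1 February 2023 is a Wednesday, so the first Monday is February 6.
Daylight saving runs 9 October 2022 – 6 February 2023; March 20, 2023 is outside that window, so Fenion Sector is on standard time at UTC+09:00.
17:15 Fenion Sector − 9h = 08:15 UTC.
1 April 2023 is a Saturday, so the first Monday is April 3 and the fourth is April 24.
1 September 2023 is a Friday, so the first Saturday is September 2 and the second is September 9.
At the standard offset (UTC−01:00), 08:15 UTC − 1h = 07:15 Ulos standard time.
Daylight saving runs 24 April – 9 September; the standard-time date in Ulos, March 20, 2023, is outside that window, so Ulos is on standard time at UTC−01:00.
08:15 UTC − 1h = 07:15 Ulos.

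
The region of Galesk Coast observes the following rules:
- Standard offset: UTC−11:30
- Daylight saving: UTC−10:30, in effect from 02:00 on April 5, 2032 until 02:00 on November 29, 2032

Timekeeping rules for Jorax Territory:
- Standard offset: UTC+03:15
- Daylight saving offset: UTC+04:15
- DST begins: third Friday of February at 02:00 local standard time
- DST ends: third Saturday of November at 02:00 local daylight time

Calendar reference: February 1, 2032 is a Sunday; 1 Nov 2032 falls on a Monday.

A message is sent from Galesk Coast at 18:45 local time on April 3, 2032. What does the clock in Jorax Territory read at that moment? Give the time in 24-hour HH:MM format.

April 3, 2032 does not fall between 5 April and 29 November, so daylight saving is not in effect and Galesk Coast is at UTC−11:30.
18:45 Galesk Coast + 11h30m = 06:15 UTC (rolling into the next day, 4 April 2032).
1 February 2032 is a Sunday, so the first Friday is February 6 and the third is February 20.
1 November 2032 is a Monday, so the first Saturday is November 6 and the third is November 20.
At the standard offset (UTC+03:15), 06:15 UTC + 3h15m = 09:30 Jorax Territory standard time.
Daylight saving runs 20 February – 20 November; the standard-time date in Jorax Territory, April 4, 2032, is inside that window, so Jorax Territory is at UTC+04:15.
06:15 UTC + 4h15m = 10:30 Jorax Territory.

10:30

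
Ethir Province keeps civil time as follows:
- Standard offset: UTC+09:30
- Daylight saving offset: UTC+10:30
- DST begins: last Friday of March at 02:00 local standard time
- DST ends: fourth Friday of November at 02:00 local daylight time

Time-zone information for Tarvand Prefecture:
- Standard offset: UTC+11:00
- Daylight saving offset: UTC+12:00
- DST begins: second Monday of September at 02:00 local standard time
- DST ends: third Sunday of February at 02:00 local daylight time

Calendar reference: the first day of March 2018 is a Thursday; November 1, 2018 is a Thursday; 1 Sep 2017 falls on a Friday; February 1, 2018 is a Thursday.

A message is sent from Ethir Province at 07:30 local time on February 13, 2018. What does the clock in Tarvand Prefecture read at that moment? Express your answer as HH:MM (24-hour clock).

10:00

1 March 2018 is a Thursday, so Fridays fall on 2, 9, 16, 23, 30; the last is March 30.
1 November 2018 is a Thursday, so the first Friday is November 2 and the fourth is November 23.
February 13, 2018 is outside the daylight-saving period (30 March – 23 November), so Ethir Province is on standard time, UTC+09:30.
07:30 Ethir Province − 9h30m = 22:00 UTC (rolling into the previous day, 12 February 2018).
1 September 2017 is a Friday, so the first Monday is September 4 and the second is September 11.
1 February 2018 is a Thursday, so the first Sunday is February 4 and the third is February 18.
At the standard offset (UTC+11:00), 22:00 UTC + 11h = 09:00 Tarvand Prefecture standard time (rolling into the next day, 13 February 2018).
The standard-time date in Tarvand Prefecture, February 13, 2018, falls between 11 September 2017 and 18 February 2018, so daylight saving is in effect and Tarvand Prefecture is at UTC+12:00.
22:00 UTC + 12h = 10:00 Tarvand Prefecture (rolling into the next day, 13 February 2018).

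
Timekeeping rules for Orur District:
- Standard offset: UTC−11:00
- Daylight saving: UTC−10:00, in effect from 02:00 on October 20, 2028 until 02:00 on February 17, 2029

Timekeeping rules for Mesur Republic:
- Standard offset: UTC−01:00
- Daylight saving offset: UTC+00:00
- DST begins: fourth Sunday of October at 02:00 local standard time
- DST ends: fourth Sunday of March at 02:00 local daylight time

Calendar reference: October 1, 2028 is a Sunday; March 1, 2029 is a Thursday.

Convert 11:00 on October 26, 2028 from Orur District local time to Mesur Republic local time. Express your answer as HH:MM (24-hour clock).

October 26, 2028 lies within the daylight-saving period (20 October 2028 – 17 February 2029), so Orur District is on daylight time, UTC−10:00.
11:00 Orur District + 10h = 21:00 UTC.
1 October 2028 is a Sunday, so the first Sunday is October 1 and the fourth is October 22.
1 March 2029 is a Thursday, so the first Sunday is March 4 and the fourth is March 25.
At the standard offset (UTC−01:00), 21:00 UTC − 1h = 20:00 Mesur Republic standard time.
The standard-time date in Mesur Republic, October 26, 2028, lies within the daylight-saving period (22 October 2028 – 25 March 2029), so Mesur Republic is on daylight time, UTC+00:00.
21:00 UTC + 0h = 21:00 Mesur Republic.

21:00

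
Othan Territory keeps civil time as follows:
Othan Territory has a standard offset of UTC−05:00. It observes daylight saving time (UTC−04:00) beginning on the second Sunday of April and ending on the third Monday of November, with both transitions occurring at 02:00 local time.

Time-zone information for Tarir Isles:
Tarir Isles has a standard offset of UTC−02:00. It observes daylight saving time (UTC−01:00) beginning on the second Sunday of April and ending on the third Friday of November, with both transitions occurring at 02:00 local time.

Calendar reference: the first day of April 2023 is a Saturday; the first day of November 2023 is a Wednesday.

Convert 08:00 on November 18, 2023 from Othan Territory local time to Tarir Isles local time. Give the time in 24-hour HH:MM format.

1 April 2023 is a Saturday, so the first Sunday is April 2 and the second is April 9.
1 November 2023 is a Wednesday, so the first Monday is November 6 and the third is November 20.
November 18, 2023 falls between 9 April and 20 November, so daylight saving is in effect and Othan Territory is at UTC−04:00.
08:00 Othan Territory + 4h = 12:00 UTC.
1 April 2023 is a Saturday, so the first Sunday is April 2 and the second is April 9.
1 November 2023 is a Wednesday, so the first Friday is November 3 and the third is November 17.
At the standard offset (UTC−02:00), 12:00 UTC − 2h = 10:00 Tarir Isles standard time.
Daylight saving runs 9 April – 17 November; the standard-time date in Tarir Isles, November 18, 2023, is outside that window, so Tarir Isles is on standard time at UTC−02:00.
12:00 UTC − 2h = 10:00 Tarir Isles.

10:00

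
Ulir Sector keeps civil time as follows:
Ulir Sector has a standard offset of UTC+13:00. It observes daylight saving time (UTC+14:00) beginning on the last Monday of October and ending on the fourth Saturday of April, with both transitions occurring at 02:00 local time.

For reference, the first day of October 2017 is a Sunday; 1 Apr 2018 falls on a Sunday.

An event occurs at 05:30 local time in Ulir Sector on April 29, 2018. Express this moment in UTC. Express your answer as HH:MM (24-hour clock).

16:30

1 October 2017 is a Sunday, so Mondays fall on 2, 9, 16, 23, 30; the last is October 30.
1 April 2018 is a Sunday, so the first Saturday is April 7 and the fourth is April 28.
April 29, 2018 is outside the daylight-saving period (30 October 2017 – 28 April 2018), so Ulir Sector is on standard time, UTC+13:00.
05:30 local − 13h = 16:30 UTC (rolling into the previous day, 28 April 2018).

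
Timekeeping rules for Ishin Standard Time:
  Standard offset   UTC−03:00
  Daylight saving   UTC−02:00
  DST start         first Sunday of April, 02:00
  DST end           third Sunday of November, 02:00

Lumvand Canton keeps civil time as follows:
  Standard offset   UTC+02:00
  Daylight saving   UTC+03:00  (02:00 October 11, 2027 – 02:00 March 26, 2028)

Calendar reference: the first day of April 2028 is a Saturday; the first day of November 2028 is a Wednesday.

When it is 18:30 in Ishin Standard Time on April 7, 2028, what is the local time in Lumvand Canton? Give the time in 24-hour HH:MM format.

1 April 2028 is a Saturday, so the first Sunday is April 2.
1 November 2028 is a Wednesday, so the first Sunday is November 5 and the third is November 19.
April 7, 2028 lies within the daylight-saving period (2 April – 19 November), so Ishin Standard Time is on daylight time, UTC−02:00.
18:30 Ishin Standard Time + 2h = 20:30 UTC.
At the standard offset (UTC+02:00), 20:30 UTC + 2h = 22:30 Lumvand Canton standard time.
The standard-time date in Lumvand Canton, April 7, 2028, is outside the daylight-saving period (11 October 2027 – 26 March 2028), so Lumvand Canton is on standard time, UTC+02:00.
20:30 UTC + 2h = 22:30 Lumvand Canton.

22:30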